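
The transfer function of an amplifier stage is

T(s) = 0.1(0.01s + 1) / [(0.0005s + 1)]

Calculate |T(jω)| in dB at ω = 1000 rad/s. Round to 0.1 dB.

-0.9 dB

At ω = 1000 rad/s:
zero (1 + j1000·0.01) = 1 + j10 → |·| ≈ 10.05, ∠ ≈ 84.29°
pole (1 + j1000·0.0005) = 1 + j0.5 → |·| ≈ 1.118, ∠ ≈ 26.57°
|T| = 0.1 · 10.05 / (1.118) ≈ 0.89893
Gain = 20 log₁₀(0.89893) ≈ -0.93 dB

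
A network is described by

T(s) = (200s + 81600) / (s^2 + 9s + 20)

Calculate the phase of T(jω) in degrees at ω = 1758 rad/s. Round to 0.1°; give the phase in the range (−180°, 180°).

-102.8°

Substitute s = j1758:
Numerator: 200(j1758) + 81600 = 81600 + j351600
Denominator: (j1758)^2 + 9(j1758) + 20 = -3090544 + j15822
|N| = √(81600² + 351600²) ≈ 3.6094e+05, ∠N ≈ 76.93°
|D| = √(3090544² + 15822²) ≈ 3.0906e+06, ∠D ≈ 179.71°
∠T = 76.93° − 179.71° = -102.78°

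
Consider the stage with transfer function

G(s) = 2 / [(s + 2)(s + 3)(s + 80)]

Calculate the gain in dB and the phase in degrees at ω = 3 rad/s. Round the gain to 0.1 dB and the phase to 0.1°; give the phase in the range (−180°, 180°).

-55.7 dB, -103.5°

At s = jω = j3:
pole (s+2): 2 + j3 → |·| = √(2²+3²) = √13 ≈ 3.6056, ∠ = arctan(3/2) ≈ 56.31°
pole (s+3): 3 + j3 → |·| = √(3²+3²) = √18 ≈ 4.2426, ∠ = arctan(3/3) ≈ 45.00°
pole (s+80): 80 + j3 → |·| = √(80²+3²) = √6409 ≈ 80.056, ∠ = arctan(3/80) ≈ 2.15°
|G| = 2 / 1224.6 ≈ 0.0016332
Gain = 20 log₁₀(0.0016332) ≈ -55.74 dB
∠G = 0.00° − 103.46° = -103.46°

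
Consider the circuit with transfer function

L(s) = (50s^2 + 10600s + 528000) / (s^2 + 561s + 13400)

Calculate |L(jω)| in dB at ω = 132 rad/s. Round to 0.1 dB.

Substitute s = j132:
Numerator: 50(j132)^2 + 10600(j132) + 528000 = -343200 + j1399200
Denominator: (j132)^2 + 561(j132) + 13400 = -4024 + j74052
|N| = √(343200² + 1399200²) ≈ 1.4407e+06, ∠N ≈ 103.78°
|D| = √(4024² + 74052²) ≈ 74161, ∠D ≈ 93.11°
|L| = 1.4407e+06 / 74161 ≈ 19.427
Gain = 20 log₁₀(19.427) ≈ 25.77 dB

25.8 dB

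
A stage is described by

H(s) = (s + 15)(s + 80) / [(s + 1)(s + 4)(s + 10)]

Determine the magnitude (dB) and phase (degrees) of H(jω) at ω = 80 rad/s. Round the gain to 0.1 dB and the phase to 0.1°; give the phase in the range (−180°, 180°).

-35.0 dB, -134.9°

At s = jω = j80:
zero (s+15): 15 + j80 → |·| = √(15²+80²) = √6625 ≈ 81.394, ∠ = arctan(80/15) ≈ 79.38°
zero (s+80): 80 + j80 → |·| = √(80²+80²) = √12800 ≈ 113.14, ∠ = arctan(80/80) ≈ 45.00°
pole (s+1): 1 + j80 → |·| = √(1²+80²) = √6401 ≈ 80.006, ∠ = arctan(80/1) ≈ 89.28°
pole (s+4): 4 + j80 → |·| = √(4²+80²) = √6416 ≈ 80.1, ∠ = arctan(80/4) ≈ 87.14°
pole (s+10): 10 + j80 → |·| = √(10²+80²) = √6500 ≈ 80.623, ∠ = arctan(80/10) ≈ 82.87°
|H| = 1 · 9208.9 / 5.1667e+05 ≈ 0.017824
Gain = 20 log₁₀(0.017824) ≈ -34.98 dB
∠H = 124.38° − 259.29° = -134.91°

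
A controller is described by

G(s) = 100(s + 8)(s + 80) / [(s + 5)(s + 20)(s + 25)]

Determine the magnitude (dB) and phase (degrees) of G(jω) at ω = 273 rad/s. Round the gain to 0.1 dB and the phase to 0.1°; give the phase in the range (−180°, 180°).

At s = jω = j273:
zero (s+8): 8 + j273 → |·| = √(8²+273²) = √74593 ≈ 273.12, ∠ = arctan(273/8) ≈ 88.32°
zero (s+80): 80 + j273 → |·| = √(80²+273²) = √80929 ≈ 284.48, ∠ = arctan(273/80) ≈ 73.67°
pole (s+5): 5 + j273 → |·| = √(5²+273²) = √74554 ≈ 273.05, ∠ = arctan(273/5) ≈ 88.95°
pole (s+20): 20 + j273 → |·| = √(20²+273²) = √74929 ≈ 273.73, ∠ = arctan(273/20) ≈ 85.81°
pole (s+25): 25 + j273 → |·| = √(25²+273²) = √75154 ≈ 274.14, ∠ = arctan(273/25) ≈ 84.77°
|G| = 100 · 77697 / 2.049e+07 ≈ 0.37919
Gain = 20 log₁₀(0.37919) ≈ -8.42 dB
∠G = 161.99° − 259.53° = -97.54°

-8.4 dB, -97.5°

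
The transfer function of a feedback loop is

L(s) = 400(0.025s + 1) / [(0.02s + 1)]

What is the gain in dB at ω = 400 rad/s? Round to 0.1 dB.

At ω = 400 rad/s:
zero (1 + j400·0.025) = 1 + j10 → |·| ≈ 10.05, ∠ ≈ 84.29°
pole (1 + j400·0.02) = 1 + j8 → |·| ≈ 8.0623, ∠ ≈ 82.87°
|L| = 400 · 10.05 / (8.0623) ≈ 498.62
Gain = 20 log₁₀(498.62) ≈ 53.96 dB

54.0 dB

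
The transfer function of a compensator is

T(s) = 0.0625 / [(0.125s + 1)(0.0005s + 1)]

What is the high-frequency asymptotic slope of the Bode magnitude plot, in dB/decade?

Each pole contributes −20 dB/decade at high frequency; each zero contributes +20 dB/decade.
Net: 0 zero(s) − 2 pole(s) → -40 dB/decade.

-40 dB/decade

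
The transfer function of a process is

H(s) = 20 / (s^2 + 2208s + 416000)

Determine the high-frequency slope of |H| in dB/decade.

-40 dB/decade

Each pole contributes −20 dB/decade at high frequency; each zero contributes +20 dB/decade.
Net: 0 zero(s) − 2 pole(s) → -40 dB/decade.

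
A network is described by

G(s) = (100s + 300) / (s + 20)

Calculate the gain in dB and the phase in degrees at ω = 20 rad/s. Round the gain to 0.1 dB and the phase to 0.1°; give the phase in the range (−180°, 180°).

37.1 dB, 36.5°

Substitute s = j20:
Numerator: 100(j20) + 300 = 300 + j2000
Denominator: (j20) + 20 = 20 + j20
|N| = √(300² + 2000²) ≈ 2022.4, ∠N ≈ 81.47°
|D| = √(20² + 20²) ≈ 28.284, ∠D ≈ 45.00°
|G| = 2022.4 / 28.284 ≈ 71.503
Gain = 20 log₁₀(71.503) ≈ 37.09 dB
∠G = 81.47° − 45.00° = 36.47°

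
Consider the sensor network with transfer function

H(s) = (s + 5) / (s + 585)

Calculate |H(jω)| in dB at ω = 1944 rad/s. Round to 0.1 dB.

-0.4 dB

At s = jω = j1944:
zero (s+5): 5 + j1944 → |·| = √(5²+1944²) = √3779161 ≈ 1944, ∠ = arctan(1944/5) ≈ 89.85°
pole (s+585): 585 + j1944 → |·| = √(585²+1944²) = √4121361 ≈ 2030.1, ∠ = arctan(1944/585) ≈ 73.25°
|H| = 1 · 1944 / 2030.1 ≈ 0.95759
Gain = 20 log₁₀(0.95759) ≈ -0.38 dB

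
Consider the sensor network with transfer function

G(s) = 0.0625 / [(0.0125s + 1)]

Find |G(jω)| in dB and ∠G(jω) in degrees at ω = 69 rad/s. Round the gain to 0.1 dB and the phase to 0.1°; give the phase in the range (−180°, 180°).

At ω = 69 rad/s:
pole (1 + j69·0.0125) = 1 + j0.8625 → |·| ≈ 1.3206, ∠ ≈ 40.78°
|G| = 0.0625 · 1 / (1.3206) ≈ 0.047327
Gain = 20 log₁₀(0.047327) ≈ -26.50 dB
∠G = (0°) − (40.78°) = -40.78°

-26.5 dB, -40.8°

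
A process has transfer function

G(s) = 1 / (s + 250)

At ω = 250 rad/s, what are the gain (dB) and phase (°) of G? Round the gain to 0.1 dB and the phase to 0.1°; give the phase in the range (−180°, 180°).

Substitute s = j250:
Numerator: 1 = 1 + j0
Denominator: (j250) + 250 = 250 + j250
|N| = √(1² + 0²) ≈ 1, ∠N ≈ 0.00°
|D| = √(250² + 250²) ≈ 353.55, ∠D ≈ 45.00°
|G| = 1 / 353.55 ≈ 0.0028285
Gain = 20 log₁₀(0.0028285) ≈ -50.97 dB
∠G = 0.00° − 45.00° = -45.00°

-51.0 dB, -45.0°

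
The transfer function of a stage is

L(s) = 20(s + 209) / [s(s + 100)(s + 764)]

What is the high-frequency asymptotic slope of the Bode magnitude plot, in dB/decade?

-40 dB/decade

Each pole contributes −20 dB/decade at high frequency; each zero contributes +20 dB/decade.
Net: 1 zero(s) − 3 pole(s) → -40 dB/decade.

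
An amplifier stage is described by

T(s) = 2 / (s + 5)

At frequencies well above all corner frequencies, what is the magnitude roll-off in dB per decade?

-20 dB/decade

Each pole contributes −20 dB/decade at high frequency; each zero contributes +20 dB/decade.
Net: 0 zero(s) − 1 pole(s) → -20 dB/decade.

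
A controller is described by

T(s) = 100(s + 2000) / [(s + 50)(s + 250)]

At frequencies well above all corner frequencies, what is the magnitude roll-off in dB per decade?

Each pole contributes −20 dB/decade at high frequency; each zero contributes +20 dB/decade.
Net: 1 zero(s) − 2 pole(s) → -20 dB/decade.

-20 dB/decade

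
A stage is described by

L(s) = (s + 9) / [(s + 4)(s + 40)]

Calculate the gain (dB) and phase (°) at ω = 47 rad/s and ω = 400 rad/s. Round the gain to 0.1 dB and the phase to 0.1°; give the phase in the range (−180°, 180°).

At s = jω = j47:
zero (s+9): 9 + j47 → |·| = √(9²+47²) = √2290 ≈ 47.854, ∠ = arctan(47/9) ≈ 79.16°
pole (s+4): 4 + j47 → |·| = √(4²+47²) = √2225 ≈ 47.17, ∠ = arctan(47/4) ≈ 85.14°
pole (s+40): 40 + j47 → |·| = √(40²+47²) = √3809 ≈ 61.717, ∠ = arctan(47/40) ≈ 49.60°
|L| = 1 · 47.854 / 2911.2 ≈ 0.016438
Gain = 20 log₁₀(0.016438) ≈ -35.68 dB
∠L = 79.16° − 134.74° = -55.58°

At s = jω = j400:
zero (s+9): 9 + j400 → |·| = √(9²+400²) = √160081 ≈ 400.1, ∠ = arctan(400/9) ≈ 88.71°
pole (s+4): 4 + j400 → |·| = √(4²+400²) = √160016 ≈ 400.02, ∠ = arctan(400/4) ≈ 89.43°
pole (s+40): 40 + j400 → |·| = √(40²+400²) = √161600 ≈ 402, ∠ = arctan(400/40) ≈ 84.29°
|L| = 1 · 400.1 / 1.6081e+05 ≈ 0.002488
Gain = 20 log₁₀(0.002488) ≈ -52.08 dB
∠L = 88.71° − 173.72° = -85.01°

ω = 47: -35.7 dB, -55.6°; ω = 400: -52.1 dB, -85.0°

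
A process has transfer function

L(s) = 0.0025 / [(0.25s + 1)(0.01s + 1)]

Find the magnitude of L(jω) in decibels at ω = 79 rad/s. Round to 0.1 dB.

At ω = 79 rad/s:
pole (1 + j79·0.25) = 1 + j19.75 → |·| ≈ 19.775, ∠ ≈ 87.10°
pole (1 + j79·0.01) = 1 + j0.79 → |·| ≈ 1.2744, ∠ ≈ 38.31°
|L| = 0.0025 · 1 / (19.775 · 1.2744) ≈ 9.9201e-05
Gain = 20 log₁₀(9.9201e-05) ≈ -80.07 dB

-80.1 dB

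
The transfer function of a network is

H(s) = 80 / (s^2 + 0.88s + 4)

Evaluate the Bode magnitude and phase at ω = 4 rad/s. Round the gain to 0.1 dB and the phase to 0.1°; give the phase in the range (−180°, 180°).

At s = jω = j4:
quadratic: (j4)² + 0.88·j4 + 4 = -12 + j3.52 → |·| ≈ 12.506, ∠ ≈ 163.65°
|H| = 80 / 12.506 ≈ 6.3969
Gain = 20 log₁₀(6.3969) ≈ 16.12 dB
∠H = 0.00° − 163.65° = -163.65°

16.1 dB, -163.7°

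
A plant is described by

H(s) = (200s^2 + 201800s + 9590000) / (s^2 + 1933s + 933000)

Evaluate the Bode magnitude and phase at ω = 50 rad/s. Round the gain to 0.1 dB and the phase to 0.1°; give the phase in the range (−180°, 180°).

Substitute s = j50:
Numerator: 200(j50)^2 + 201800(j50) + 9590000 = 9090000 + j10090000
Denominator: (j50)^2 + 1933(j50) + 933000 = 930500 + j96650
|N| = √(9090000² + 10090000²) ≈ 1.3581e+07, ∠N ≈ 47.98°
|D| = √(930500² + 96650²) ≈ 9.3551e+05, ∠D ≈ 5.93°
|H| = 1.3581e+07 / 9.3551e+05 ≈ 14.517
Gain = 20 log₁₀(14.517) ≈ 23.24 dB
∠H = 47.98° − 5.93° = 42.05°

23.2 dB, 42.1°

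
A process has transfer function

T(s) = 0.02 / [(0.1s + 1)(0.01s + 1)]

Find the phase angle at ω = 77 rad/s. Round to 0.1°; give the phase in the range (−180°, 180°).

At ω = 77 rad/s:
pole (1 + j77·0.1) = 1 + j7.7 → |·| ≈ 7.7647, ∠ ≈ 82.60°
pole (1 + j77·0.01) = 1 + j0.77 → |·| ≈ 1.2621, ∠ ≈ 37.60°
∠T = (0°) − (82.60° + 37.60°) = -120.20°

-120.2°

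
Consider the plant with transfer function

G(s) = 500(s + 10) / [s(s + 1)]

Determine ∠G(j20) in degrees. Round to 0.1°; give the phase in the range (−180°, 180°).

-113.7°

At s = jω = j20:
zero (s+10): 10 + j20 → |·| = √(10²+20²) = √500 ≈ 22.361, ∠ = arctan(20/10) ≈ 63.43°
pole (s+1): 1 + j20 → |·| = √(1²+20²) = √401 ≈ 20.025, ∠ = arctan(20/1) ≈ 87.14°
pole at origin: |s| = 20, ∠ = 90.00° (in denominator)
∠G = 63.43° − 177.14° = -113.71°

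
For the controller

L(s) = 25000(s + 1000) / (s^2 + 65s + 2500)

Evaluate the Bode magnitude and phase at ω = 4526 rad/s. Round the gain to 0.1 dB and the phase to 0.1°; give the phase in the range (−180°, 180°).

At s = jω = j4526:
zero (s+1000): 1000 + j4526 → |·| = √(1000²+4526²) = √21484676 ≈ 4635.2, ∠ = arctan(4526/1000) ≈ 77.54°
quadratic: (j4526)² + 65·j4526 + 2500 = -20482176 + j294190 → |·| ≈ 2.0484e+07, ∠ ≈ 179.18°
|L| = 25000 · 4635.2 / 2.0484e+07 ≈ 5.6571
Gain = 20 log₁₀(5.6571) ≈ 15.05 dB
∠L = 77.54° − 179.18° = -101.64°

15.1 dB, -101.6°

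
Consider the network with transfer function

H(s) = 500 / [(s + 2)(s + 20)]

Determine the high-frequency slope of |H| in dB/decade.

-40 dB/decade

Each pole contributes −20 dB/decade at high frequency; each zero contributes +20 dB/decade.
Net: 0 zero(s) − 2 pole(s) → -40 dB/decade.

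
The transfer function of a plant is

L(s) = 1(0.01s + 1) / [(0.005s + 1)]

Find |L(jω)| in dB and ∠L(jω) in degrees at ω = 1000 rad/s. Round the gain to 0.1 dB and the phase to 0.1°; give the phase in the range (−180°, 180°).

At ω = 1000 rad/s:
zero (1 + j1000·0.01) = 1 + j10 → |·| ≈ 10.05, ∠ ≈ 84.29°
pole (1 + j1000·0.005) = 1 + j5 → |·| ≈ 5.099, ∠ ≈ 78.69°
|L| = 1 · 10.05 / (5.099) ≈ 1.971
Gain = 20 log₁₀(1.971) ≈ 5.89 dB
∠L = (84.29°) − (78.69°) = 5.60°

5.9 dB, 5.6°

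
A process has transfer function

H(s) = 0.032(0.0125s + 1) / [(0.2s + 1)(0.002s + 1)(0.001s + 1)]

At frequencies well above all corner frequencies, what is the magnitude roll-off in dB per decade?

-40 dB/decade

Each pole contributes −20 dB/decade at high frequency; each zero contributes +20 dB/decade.
Net: 1 zero(s) − 3 pole(s) → -40 dB/decade.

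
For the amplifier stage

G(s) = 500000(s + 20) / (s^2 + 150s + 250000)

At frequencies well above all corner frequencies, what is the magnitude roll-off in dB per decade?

-20 dB/decade

Each pole contributes −20 dB/decade at high frequency; each zero contributes +20 dB/decade.
Net: 1 zero(s) − 2 pole(s) → -20 dB/decade.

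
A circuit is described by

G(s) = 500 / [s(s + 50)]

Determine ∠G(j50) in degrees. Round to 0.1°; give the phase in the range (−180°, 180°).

At s = jω = j50:
pole (s+50): 50 + j50 → |·| = √(50²+50²) = √5000 ≈ 70.711, ∠ = arctan(50/50) ≈ 45.00°
pole at origin: |s| = 50, ∠ = 90.00° (in denominator)
∠G = 0.00° − 135.00° = -135.00°

-135.0°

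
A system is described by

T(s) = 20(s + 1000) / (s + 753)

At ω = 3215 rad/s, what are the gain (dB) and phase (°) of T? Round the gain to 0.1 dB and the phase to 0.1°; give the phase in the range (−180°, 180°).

26.2 dB, -4.1°

At s = jω = j3215:
zero (s+1000): 1000 + j3215 → |·| = √(1000²+3215²) = √11336225 ≈ 3366.9, ∠ = arctan(3215/1000) ≈ 72.72°
pole (s+753): 753 + j3215 → |·| = √(753²+3215²) = √10903234 ≈ 3302, ∠ = arctan(3215/753) ≈ 76.82°
|T| = 20 · 3366.9 / 3302 ≈ 20.393
Gain = 20 log₁₀(20.393) ≈ 26.19 dB
∠T = 72.72° − 76.82° = -4.10°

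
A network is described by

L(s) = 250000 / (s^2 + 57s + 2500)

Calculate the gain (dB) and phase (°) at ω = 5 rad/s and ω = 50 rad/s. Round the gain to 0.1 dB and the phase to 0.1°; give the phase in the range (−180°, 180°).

ω = 5: 40.0 dB, -6.6°; ω = 50: 38.9 dB, -90.0°

At s = jω = j5:
quadratic: (j5)² + 57·j5 + 2500 = 2475 + j285 → |·| ≈ 2491.4, ∠ ≈ 6.57°
|L| = 250000 / 2491.4 ≈ 100.35
Gain = 20 log₁₀(100.35) ≈ 40.03 dB
∠L = 0.00° − 6.57° = -6.57°

At s = jω = j50:
quadratic: (j50)² + 57·j50 + 2500 = 0 + j2850 → |·| ≈ 2850, ∠ ≈ 90.00°
|L| = 250000 / 2850 ≈ 87.719
Gain = 20 log₁₀(87.719) ≈ 38.86 dB
∠L = 0.00° − 90.00° = -90.00°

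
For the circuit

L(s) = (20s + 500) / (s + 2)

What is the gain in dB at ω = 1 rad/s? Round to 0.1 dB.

47.0 dB

Substitute s = j1:
Numerator: 20(j1) + 500 = 500 + j20
Denominator: (j1) + 2 = 2 + j1
|N| = √(500² + 20²) ≈ 500.4, ∠N ≈ 2.29°
|D| = √(2² + 1²) ≈ 2.2361, ∠D ≈ 26.57°
|L| = 500.4 / 2.2361 ≈ 223.78
Gain = 20 log₁₀(223.78) ≈ 47.00 dB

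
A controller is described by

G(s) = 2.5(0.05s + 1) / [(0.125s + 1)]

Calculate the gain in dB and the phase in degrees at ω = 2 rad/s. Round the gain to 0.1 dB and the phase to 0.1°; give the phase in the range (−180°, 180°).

At ω = 2 rad/s:
zero (1 + j2·0.05) = 1 + j0.1 → |·| ≈ 1.005, ∠ ≈ 5.71°
pole (1 + j2·0.125) = 1 + j0.25 → |·| ≈ 1.0308, ∠ ≈ 14.04°
|G| = 2.5 · 1.005 / (1.0308) ≈ 2.4374
Gain = 20 log₁₀(2.4374) ≈ 7.74 dB
∠G = (5.71°) − (14.04°) = -8.33°

7.7 dB, -8.3°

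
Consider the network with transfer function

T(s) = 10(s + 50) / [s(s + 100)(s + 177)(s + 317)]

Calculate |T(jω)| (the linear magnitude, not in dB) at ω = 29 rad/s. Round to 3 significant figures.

At s = jω = j29:
zero (s+50): 50 + j29 → |·| = √(50²+29²) = √3341 ≈ 57.801, ∠ = arctan(29/50) ≈ 30.11°
pole (s+100): 100 + j29 → |·| = √(100²+29²) = √10841 ≈ 104.12, ∠ = arctan(29/100) ≈ 16.17°
pole (s+177): 177 + j29 → |·| = √(177²+29²) = √32170 ≈ 179.36, ∠ = arctan(29/177) ≈ 9.30°
pole (s+317): 317 + j29 → |·| = √(317²+29²) = √101330 ≈ 318.32, ∠ = arctan(29/317) ≈ 5.23°
pole at origin: |s| = 29, ∠ = 90.00° (in denominator)
|T| = 10 · 57.801 / 1.7239e+08 ≈ 3.3529e-06

3.35e-06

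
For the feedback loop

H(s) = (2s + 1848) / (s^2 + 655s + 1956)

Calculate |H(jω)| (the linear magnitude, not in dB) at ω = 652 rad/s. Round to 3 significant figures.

0.00376

Substitute s = j652:
Numerator: 2(j652) + 1848 = 1848 + j1304
Denominator: (j652)^2 + 655(j652) + 1956 = -423148 + j427060
|N| = √(1848² + 1304²) ≈ 2261.8, ∠N ≈ 35.21°
|D| = √(423148² + 427060²) ≈ 6.0119e+05, ∠D ≈ 134.74°
|H| = 2261.8 / 6.0119e+05 ≈ 0.0037622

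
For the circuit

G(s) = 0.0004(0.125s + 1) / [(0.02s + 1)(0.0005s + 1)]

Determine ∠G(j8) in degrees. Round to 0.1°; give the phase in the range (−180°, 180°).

35.7°

At ω = 8 rad/s:
zero (1 + j8·0.125) = 1 + j1 → |·| ≈ 1.4142, ∠ ≈ 45.00°
pole (1 + j8·0.02) = 1 + j0.16 → |·| ≈ 1.0127, ∠ ≈ 9.09°
pole (1 + j8·0.0005) = 1 + j0.004 → |·| ≈ 1, ∠ ≈ 0.23°
∠G = (45.00°) − (9.09° + 0.23°) = 35.68°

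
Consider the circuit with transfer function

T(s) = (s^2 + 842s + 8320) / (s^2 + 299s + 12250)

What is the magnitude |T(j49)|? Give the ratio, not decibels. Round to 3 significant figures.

Substitute s = j49:
Numerator: (j49)^2 + 842(j49) + 8320 = 5919 + j41258
Denominator: (j49)^2 + 299(j49) + 12250 = 9849 + j14651
|N| = √(5919² + 41258²) ≈ 41680, ∠N ≈ 81.84°
|D| = √(9849² + 14651²) ≈ 17654, ∠D ≈ 56.09°
|T| = 41680 / 17654 ≈ 2.3609

2.36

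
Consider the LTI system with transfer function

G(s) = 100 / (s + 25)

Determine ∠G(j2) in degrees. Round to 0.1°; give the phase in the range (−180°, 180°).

Substitute s = j2:
Numerator: 100 = 100 + j0
Denominator: (j2) + 25 = 25 + j2
|N| = √(100² + 0²) ≈ 100, ∠N ≈ 0.00°
|D| = √(25² + 2²) ≈ 25.08, ∠D ≈ 4.57°
∠G = 0.00° − 4.57° = -4.57°

-4.6°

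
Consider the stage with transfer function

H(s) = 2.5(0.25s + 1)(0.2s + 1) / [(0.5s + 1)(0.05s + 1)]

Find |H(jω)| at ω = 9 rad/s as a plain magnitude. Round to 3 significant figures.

At ω = 9 rad/s:
zero (1 + j9·0.25) = 1 + j2.25 → |·| ≈ 2.4622, ∠ ≈ 66.04°
zero (1 + j9·0.2) = 1 + j1.8 → |·| ≈ 2.0591, ∠ ≈ 60.95°
pole (1 + j9·0.5) = 1 + j4.5 → |·| ≈ 4.6098, ∠ ≈ 77.47°
pole (1 + j9·0.05) = 1 + j0.45 → |·| ≈ 1.0966, ∠ ≈ 24.23°
|H| = 2.5 · 2.4622 · 2.0591 / (4.6098 · 1.0966) ≈ 2.5073

2.51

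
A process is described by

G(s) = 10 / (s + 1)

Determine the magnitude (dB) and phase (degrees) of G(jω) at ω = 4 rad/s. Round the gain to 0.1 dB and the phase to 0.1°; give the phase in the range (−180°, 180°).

7.7 dB, -76.0°

Substitute s = j4:
Numerator: 10 = 10 + j0
Denominator: (j4) + 1 = 1 + j4
|N| = √(10² + 0²) ≈ 10, ∠N ≈ 0.00°
|D| = √(1² + 4²) ≈ 4.1231, ∠D ≈ 75.96°
|G| = 10 / 4.1231 ≈ 2.4254
Gain = 20 log₁₀(2.4254) ≈ 7.70 dB
∠G = 0.00° − 75.96° = -75.96°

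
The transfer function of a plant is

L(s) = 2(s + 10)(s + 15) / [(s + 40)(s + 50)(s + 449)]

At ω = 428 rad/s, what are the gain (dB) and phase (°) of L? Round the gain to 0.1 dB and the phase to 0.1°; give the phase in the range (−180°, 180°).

-49.9 dB, -35.0°

At s = jω = j428:
zero (s+10): 10 + j428 → |·| = √(10²+428²) = √183284 ≈ 428.12, ∠ = arctan(428/10) ≈ 88.66°
zero (s+15): 15 + j428 → |·| = √(15²+428²) = √183409 ≈ 428.26, ∠ = arctan(428/15) ≈ 87.99°
pole (s+40): 40 + j428 → |·| = √(40²+428²) = √184784 ≈ 429.87, ∠ = arctan(428/40) ≈ 84.66°
pole (s+50): 50 + j428 → |·| = √(50²+428²) = √185684 ≈ 430.91, ∠ = arctan(428/50) ≈ 83.34°
pole (s+449): 449 + j428 → |·| = √(449²+428²) = √384785 ≈ 620.31, ∠ = arctan(428/449) ≈ 43.63°
|L| = 2 · 1.8335e+05 / 1.149e+08 ≈ 0.0031915
Gain = 20 log₁₀(0.0031915) ≈ -49.92 dB
∠L = 176.65° − 211.63° = -34.98°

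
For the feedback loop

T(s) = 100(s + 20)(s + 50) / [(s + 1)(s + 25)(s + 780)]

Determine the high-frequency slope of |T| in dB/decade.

Each pole contributes −20 dB/decade at high frequency; each zero contributes +20 dB/decade.
Net: 2 zero(s) − 3 pole(s) → -20 dB/decade.

-20 dB/decade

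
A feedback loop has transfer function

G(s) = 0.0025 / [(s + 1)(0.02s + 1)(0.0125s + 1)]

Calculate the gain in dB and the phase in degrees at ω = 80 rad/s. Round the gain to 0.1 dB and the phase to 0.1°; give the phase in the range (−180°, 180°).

At ω = 80 rad/s:
pole (1 + j80·1) = 1 + j80 → |·| ≈ 80.006, ∠ ≈ 89.28°
pole (1 + j80·0.02) = 1 + j1.6 → |·| ≈ 1.8868, ∠ ≈ 57.99°
pole (1 + j80·0.0125) = 1 + j1 → |·| ≈ 1.4142, ∠ ≈ 45.00°
|G| = 0.0025 · 1 / (80.006 · 1.8868 · 1.4142) ≈ 1.1711e-05
Gain = 20 log₁₀(1.1711e-05) ≈ -98.63 dB
∠G = (0°) − (89.28° + 57.99° + 45.00°) = -192.27° ≡ 167.73° (principal value)

-98.6 dB, 167.7°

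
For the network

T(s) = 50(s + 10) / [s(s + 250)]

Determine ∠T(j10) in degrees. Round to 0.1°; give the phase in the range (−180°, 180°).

-47.3°

At s = jω = j10:
zero (s+10): 10 + j10 → |·| = √(10²+10²) = √200 ≈ 14.142, ∠ = arctan(10/10) ≈ 45.00°
pole (s+250): 250 + j10 → |·| = √(250²+10²) = √62600 ≈ 250.2, ∠ = arctan(10/250) ≈ 2.29°
pole at origin: |s| = 10, ∠ = 90.00° (in denominator)
∠T = 45.00° − 92.29° = -47.29°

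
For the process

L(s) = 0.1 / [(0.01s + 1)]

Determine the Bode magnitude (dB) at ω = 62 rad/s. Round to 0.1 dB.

At ω = 62 rad/s:
pole (1 + j62·0.01) = 1 + j0.62 → |·| ≈ 1.1766, ∠ ≈ 31.80°
|L| = 0.1 · 1 / (1.1766) ≈ 0.084991
Gain = 20 log₁₀(0.084991) ≈ -21.41 dB

-21.4 dB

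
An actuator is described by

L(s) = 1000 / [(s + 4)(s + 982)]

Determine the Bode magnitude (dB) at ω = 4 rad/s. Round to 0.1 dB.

At s = jω = j4:
pole (s+4): 4 + j4 → |·| = √(4²+4²) = √32 ≈ 5.6569, ∠ = arctan(4/4) ≈ 45.00°
pole (s+982): 982 + j4 → |·| = √(982²+4²) = √964340 ≈ 982.01, ∠ = arctan(4/982) ≈ 0.23°
|L| = 1000 / 5555.1 ≈ 0.18001
Gain = 20 log₁₀(0.18001) ≈ -14.89 dB

-14.9 dB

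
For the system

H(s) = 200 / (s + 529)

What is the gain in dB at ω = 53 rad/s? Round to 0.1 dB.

At s = jω = j53:
pole (s+529): 529 + j53 → |·| = √(529²+53²) = √282650 ≈ 531.65, ∠ = arctan(53/529) ≈ 5.72°
|H| = 200 / 531.65 ≈ 0.37619
Gain = 20 log₁₀(0.37619) ≈ -8.49 dB

-8.5 dB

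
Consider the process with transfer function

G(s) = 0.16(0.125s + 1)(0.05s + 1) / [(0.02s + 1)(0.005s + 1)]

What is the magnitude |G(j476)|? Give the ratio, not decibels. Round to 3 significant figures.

9.18

At ω = 476 rad/s:
zero (1 + j476·0.125) = 1 + j59.5 → |·| ≈ 59.508, ∠ ≈ 89.04°
zero (1 + j476·0.05) = 1 + j23.8 → |·| ≈ 23.821, ∠ ≈ 87.59°
pole (1 + j476·0.02) = 1 + j9.52 → |·| ≈ 9.5724, ∠ ≈ 84.00°
pole (1 + j476·0.005) = 1 + j2.38 → |·| ≈ 2.5815, ∠ ≈ 67.21°
|G| = 0.16 · 59.508 · 23.821 / (9.5724 · 2.5815) ≈ 9.1783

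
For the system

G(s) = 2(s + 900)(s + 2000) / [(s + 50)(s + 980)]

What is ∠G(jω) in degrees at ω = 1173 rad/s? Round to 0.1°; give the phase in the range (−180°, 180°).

-54.8°

At s = jω = j1173:
zero (s+900): 900 + j1173 → |·| = √(900²+1173²) = √2185929 ≈ 1478.5, ∠ = arctan(1173/900) ≈ 52.50°
zero (s+2000): 2000 + j1173 → |·| = √(2000²+1173²) = √5375929 ≈ 2318.6, ∠ = arctan(1173/2000) ≈ 30.39°
pole (s+50): 50 + j1173 → |·| = √(50²+1173²) = √1378429 ≈ 1174.1, ∠ = arctan(1173/50) ≈ 87.56°
pole (s+980): 980 + j1173 → |·| = √(980²+1173²) = √2336329 ≈ 1528.5, ∠ = arctan(1173/980) ≈ 50.12°
∠G = 82.89° − 137.68° = -54.79°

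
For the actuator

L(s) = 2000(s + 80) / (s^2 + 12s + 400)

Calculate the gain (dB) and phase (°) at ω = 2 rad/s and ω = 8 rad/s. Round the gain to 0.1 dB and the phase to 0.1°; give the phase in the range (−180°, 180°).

At s = jω = j2:
zero (s+80): 80 + j2 → |·| = √(80²+2²) = √6404 ≈ 80.025, ∠ = arctan(2/80) ≈ 1.43°
quadratic: (j2)² + 12·j2 + 400 = 396 + j24 → |·| ≈ 396.73, ∠ ≈ 3.47°
|L| = 2000 · 80.025 / 396.73 ≈ 403.42
Gain = 20 log₁₀(403.42) ≈ 52.12 dB
∠L = 1.43° − 3.47° = -2.04°

At s = jω = j8:
zero (s+80): 80 + j8 → |·| = √(80²+8²) = √6464 ≈ 80.399, ∠ = arctan(8/80) ≈ 5.71°
quadratic: (j8)² + 12·j8 + 400 = 336 + j96 → |·| ≈ 349.45, ∠ ≈ 15.95°
|L| = 2000 · 80.399 / 349.45 ≈ 460.15
Gain = 20 log₁₀(460.15) ≈ 53.26 dB
∠L = 5.71° − 15.95° = -10.24°

ω = 2: 52.1 dB, -2.0°; ω = 8: 53.3 dB, -10.2°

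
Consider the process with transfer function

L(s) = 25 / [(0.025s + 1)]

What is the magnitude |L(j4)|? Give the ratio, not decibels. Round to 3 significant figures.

At ω = 4 rad/s:
pole (1 + j4·0.025) = 1 + j0.1 → |·| ≈ 1.005, ∠ ≈ 5.71°
|L| = 25 · 1 / (1.005) ≈ 24.876

24.9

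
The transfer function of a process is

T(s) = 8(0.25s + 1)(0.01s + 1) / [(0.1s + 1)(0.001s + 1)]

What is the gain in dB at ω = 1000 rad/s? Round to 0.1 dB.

43.1 dB

At ω = 1000 rad/s:
zero (1 + j1000·0.25) = 1 + j250 → |·| ≈ 250, ∠ ≈ 89.77°
zero (1 + j1000·0.01) = 1 + j10 → |·| ≈ 10.05, ∠ ≈ 84.29°
pole (1 + j1000·0.1) = 1 + j100 → |·| ≈ 100, ∠ ≈ 89.43°
pole (1 + j1000·0.001) = 1 + j1 → |·| ≈ 1.4142, ∠ ≈ 45.00°
|T| = 8 · 250 · 10.05 / (100 · 1.4142) ≈ 142.13
Gain = 20 log₁₀(142.13) ≈ 43.05 dB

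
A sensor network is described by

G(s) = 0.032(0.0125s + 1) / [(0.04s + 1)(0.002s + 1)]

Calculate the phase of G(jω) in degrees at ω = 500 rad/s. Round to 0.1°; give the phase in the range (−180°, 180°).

At ω = 500 rad/s:
zero (1 + j500·0.0125) = 1 + j6.25 → |·| ≈ 6.3295, ∠ ≈ 80.91°
pole (1 + j500·0.04) = 1 + j20 → |·| ≈ 20.025, ∠ ≈ 87.14°
pole (1 + j500·0.002) = 1 + j1 → |·| ≈ 1.4142, ∠ ≈ 45.00°
∠G = (80.91°) − (87.14° + 45.00°) = -51.23°

-51.2°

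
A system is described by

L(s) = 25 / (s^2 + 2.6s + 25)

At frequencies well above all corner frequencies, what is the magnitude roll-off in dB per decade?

Each pole contributes −20 dB/decade at high frequency; each zero contributes +20 dB/decade.
Net: 0 zero(s) − 2 pole(s) → -40 dB/decade.

-40 dB/decade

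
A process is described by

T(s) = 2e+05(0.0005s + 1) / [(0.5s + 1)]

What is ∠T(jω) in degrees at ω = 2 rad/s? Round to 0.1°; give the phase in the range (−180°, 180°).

At ω = 2 rad/s:
zero (1 + j2·0.0005) = 1 + j0.001 → |·| ≈ 1, ∠ ≈ 0.06°
pole (1 + j2·0.5) = 1 + j1 → |·| ≈ 1.4142, ∠ ≈ 45.00°
∠T = (0.06°) − (45.00°) = -44.94°

-44.9°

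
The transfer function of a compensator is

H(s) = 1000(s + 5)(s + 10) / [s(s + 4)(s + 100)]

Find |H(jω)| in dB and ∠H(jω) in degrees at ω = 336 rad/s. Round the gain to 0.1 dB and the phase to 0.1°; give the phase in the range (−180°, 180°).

9.1 dB, -75.3°

At s = jω = j336:
zero (s+5): 5 + j336 → |·| = √(5²+336²) = √112921 ≈ 336.04, ∠ = arctan(336/5) ≈ 89.15°
zero (s+10): 10 + j336 → |·| = √(10²+336²) = √112996 ≈ 336.15, ∠ = arctan(336/10) ≈ 88.30°
pole (s+4): 4 + j336 → |·| = √(4²+336²) = √112912 ≈ 336.02, ∠ = arctan(336/4) ≈ 89.32°
pole (s+100): 100 + j336 → |·| = √(100²+336²) = √122896 ≈ 350.57, ∠ = arctan(336/100) ≈ 73.43°
pole at origin: |s| = 336, ∠ = 90.00° (in denominator)
|H| = 1000 · 1.1296e+05 / 3.958e+07 ≈ 2.854
Gain = 20 log₁₀(2.854) ≈ 9.11 dB
∠H = 177.45° − 252.75° = -75.30°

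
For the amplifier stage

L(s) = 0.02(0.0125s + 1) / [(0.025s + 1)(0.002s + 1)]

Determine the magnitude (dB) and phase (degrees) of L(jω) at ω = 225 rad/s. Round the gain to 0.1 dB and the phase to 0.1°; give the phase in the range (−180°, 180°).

-40.4 dB, -33.7°

At ω = 225 rad/s:
zero (1 + j225·0.0125) = 1 + j2.8125 → |·| ≈ 2.985, ∠ ≈ 70.43°
pole (1 + j225·0.025) = 1 + j5.625 → |·| ≈ 5.7132, ∠ ≈ 79.92°
pole (1 + j225·0.002) = 1 + j0.45 → |·| ≈ 1.0966, ∠ ≈ 24.23°
|L| = 0.02 · 2.985 / (5.7132 · 1.0966) ≈ 0.009529
Gain = 20 log₁₀(0.009529) ≈ -40.42 dB
∠L = (70.43°) − (79.92° + 24.23°) = -33.72°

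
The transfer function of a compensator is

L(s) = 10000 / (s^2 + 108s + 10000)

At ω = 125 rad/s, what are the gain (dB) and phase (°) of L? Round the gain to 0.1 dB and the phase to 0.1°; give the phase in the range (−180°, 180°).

At s = jω = j125:
quadratic: (j125)² + 108·j125 + 10000 = -5625 + j13500 → |·| ≈ 14625, ∠ ≈ 112.62°
|L| = 10000 / 14625 ≈ 0.68376
Gain = 20 log₁₀(0.68376) ≈ -3.30 dB
∠L = 0.00° − 112.62° = -112.62°

-3.3 dB, -112.6°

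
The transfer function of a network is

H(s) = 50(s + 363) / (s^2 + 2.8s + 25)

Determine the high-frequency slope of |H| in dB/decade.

-20 dB/decade

Each pole contributes −20 dB/decade at high frequency; each zero contributes +20 dB/decade.
Net: 1 zero(s) − 2 pole(s) → -20 dB/decade.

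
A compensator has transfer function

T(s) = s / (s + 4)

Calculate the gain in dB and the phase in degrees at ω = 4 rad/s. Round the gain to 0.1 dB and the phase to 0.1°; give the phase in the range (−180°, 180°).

At s = jω = j4:
zero at origin: s = j4 → |·| = 4, ∠ = 90.00°
pole (s+4): 4 + j4 → |·| = √(4²+4²) = √32 ≈ 5.6569, ∠ = arctan(4/4) ≈ 45.00°
|T| = 1 · 4 / 5.6569 ≈ 0.7071
Gain = 20 log₁₀(0.7071) ≈ -3.01 dB
∠T = 90.00° − 45.00° = 45.00°

-3.0 dB, 45.0°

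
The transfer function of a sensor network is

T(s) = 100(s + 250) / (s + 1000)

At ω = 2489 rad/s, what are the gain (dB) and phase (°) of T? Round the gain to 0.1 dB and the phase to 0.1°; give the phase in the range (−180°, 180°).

39.4 dB, 16.2°

At s = jω = j2489:
zero (s+250): 250 + j2489 → |·| = √(250²+2489²) = √6257621 ≈ 2501.5, ∠ = arctan(2489/250) ≈ 84.26°
pole (s+1000): 1000 + j2489 → |·| = √(1000²+2489²) = √7195121 ≈ 2682.4, ∠ = arctan(2489/1000) ≈ 68.11°
|T| = 100 · 2501.5 / 2682.4 ≈ 93.256
Gain = 20 log₁₀(93.256) ≈ 39.39 dB
∠T = 84.26° − 68.11° = 16.15°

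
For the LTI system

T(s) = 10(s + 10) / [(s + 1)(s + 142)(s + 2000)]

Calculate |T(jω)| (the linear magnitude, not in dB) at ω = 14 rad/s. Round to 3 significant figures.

At s = jω = j14:
zero (s+10): 10 + j14 → |·| = √(10²+14²) = √296 ≈ 17.205, ∠ = arctan(14/10) ≈ 54.46°
pole (s+1): 1 + j14 → |·| = √(1²+14²) = √197 ≈ 14.036, ∠ = arctan(14/1) ≈ 85.91°
pole (s+142): 142 + j14 → |·| = √(142²+14²) = √20360 ≈ 142.69, ∠ = arctan(14/142) ≈ 5.63°
pole (s+2000): 2000 + j14 → |·| = √(2000²+14²) = √4000196 ≈ 2000, ∠ = arctan(14/2000) ≈ 0.40°
|T| = 10 · 17.205 / 4.0056e+06 ≈ 4.2952e-05

4.30e-05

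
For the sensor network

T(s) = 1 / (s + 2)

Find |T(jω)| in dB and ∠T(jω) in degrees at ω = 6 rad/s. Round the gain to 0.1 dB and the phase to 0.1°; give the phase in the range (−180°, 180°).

-16.0 dB, -71.6°

Substitute s = j6:
Numerator: 1 = 1 + j0
Denominator: (j6) + 2 = 2 + j6
|N| = √(1² + 0²) ≈ 1, ∠N ≈ 0.00°
|D| = √(2² + 6²) ≈ 6.3246, ∠D ≈ 71.57°
|T| = 1 / 6.3246 ≈ 0.15811
Gain = 20 log₁₀(0.15811) ≈ -16.02 dB
∠T = 0.00° − 71.57° = -71.57°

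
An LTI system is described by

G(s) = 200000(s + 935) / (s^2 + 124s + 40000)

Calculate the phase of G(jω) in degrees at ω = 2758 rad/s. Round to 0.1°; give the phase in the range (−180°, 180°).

At s = jω = j2758:
zero (s+935): 935 + j2758 → |·| = √(935²+2758²) = √8480789 ≈ 2912.2, ∠ = arctan(2758/935) ≈ 71.27°
quadratic: (j2758)² + 124·j2758 + 40000 = -7566564 + j341992 → |·| ≈ 7.5743e+06, ∠ ≈ 177.41°
∠G = 71.27° − 177.41° = -106.14°

-106.1°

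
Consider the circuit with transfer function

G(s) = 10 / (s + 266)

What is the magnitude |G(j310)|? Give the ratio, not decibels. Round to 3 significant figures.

Substitute s = j310:
Numerator: 10 = 10 + j0
Denominator: (j310) + 266 = 266 + j310
|N| = √(10² + 0²) ≈ 10, ∠N ≈ 0.00°
|D| = √(266² + 310²) ≈ 408.48, ∠D ≈ 49.37°
|G| = 10 / 408.48 ≈ 0.024481

0.0245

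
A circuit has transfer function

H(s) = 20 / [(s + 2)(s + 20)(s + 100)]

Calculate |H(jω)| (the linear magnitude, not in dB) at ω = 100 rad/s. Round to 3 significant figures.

At s = jω = j100:
pole (s+2): 2 + j100 → |·| = √(2²+100²) = √10004 ≈ 100.02, ∠ = arctan(100/2) ≈ 88.85°
pole (s+20): 20 + j100 → |·| = √(20²+100²) = √10400 ≈ 101.98, ∠ = arctan(100/20) ≈ 78.69°
pole (s+100): 100 + j100 → |·| = √(100²+100²) = √20000 ≈ 141.42, ∠ = arctan(100/100) ≈ 45.00°
|H| = 20 / 1.4425e+06 ≈ 1.3865e-05

1.39e-05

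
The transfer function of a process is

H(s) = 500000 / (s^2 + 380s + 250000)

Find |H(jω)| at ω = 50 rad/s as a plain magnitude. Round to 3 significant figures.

At s = jω = j50:
quadratic: (j50)² + 380·j50 + 250000 = 247500 + j19000 → |·| ≈ 2.4823e+05, ∠ ≈ 4.39°
|H| = 500000 / 2.4823e+05 ≈ 2.0143

2.01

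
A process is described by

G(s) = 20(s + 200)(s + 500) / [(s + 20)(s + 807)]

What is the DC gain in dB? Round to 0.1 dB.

G(0) = 20·200·500 / (20·807) ≈ 123.92
20 log₁₀(123.92) ≈ 41.86 dB

41.9 dB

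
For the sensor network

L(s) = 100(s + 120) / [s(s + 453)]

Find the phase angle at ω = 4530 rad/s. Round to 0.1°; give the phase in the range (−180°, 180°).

At s = jω = j4530:
zero (s+120): 120 + j4530 → |·| = √(120²+4530²) = √20535300 ≈ 4531.6, ∠ = arctan(4530/120) ≈ 88.48°
pole (s+453): 453 + j4530 → |·| = √(453²+4530²) = √20726109 ≈ 4552.6, ∠ = arctan(4530/453) ≈ 84.29°
pole at origin: |s| = 4530, ∠ = 90.00° (in denominator)
∠L = 88.48° − 174.29° = -85.81°

-85.8°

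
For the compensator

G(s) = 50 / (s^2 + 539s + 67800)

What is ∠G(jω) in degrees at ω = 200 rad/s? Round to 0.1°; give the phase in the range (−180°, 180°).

-75.5°

Substitute s = j200:
Numerator: 50 = 50 + j0
Denominator: (j200)^2 + 539(j200) + 67800 = 27800 + j107800
|N| = √(50² + 0²) ≈ 50, ∠N ≈ 0.00°
|D| = √(27800² + 107800²) ≈ 1.1133e+05, ∠D ≈ 75.54°
∠G = 0.00° − 75.54° = -75.54°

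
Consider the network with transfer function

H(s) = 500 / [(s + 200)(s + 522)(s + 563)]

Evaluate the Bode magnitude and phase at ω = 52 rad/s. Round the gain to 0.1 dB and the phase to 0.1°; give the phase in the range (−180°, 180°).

-101.8 dB, -25.5°

At s = jω = j52:
pole (s+200): 200 + j52 → |·| = √(200²+52²) = √42704 ≈ 206.65, ∠ = arctan(52/200) ≈ 14.57°
pole (s+522): 522 + j52 → |·| = √(522²+52²) = √275188 ≈ 524.58, ∠ = arctan(52/522) ≈ 5.69°
pole (s+563): 563 + j52 → |·| = √(563²+52²) = √319673 ≈ 565.4, ∠ = arctan(52/563) ≈ 5.28°
|H| = 500 / 6.1292e+07 ≈ 8.1577e-06
Gain = 20 log₁₀(8.1577e-06) ≈ -101.77 dB
∠H = 0.00° − 25.54° = -25.54°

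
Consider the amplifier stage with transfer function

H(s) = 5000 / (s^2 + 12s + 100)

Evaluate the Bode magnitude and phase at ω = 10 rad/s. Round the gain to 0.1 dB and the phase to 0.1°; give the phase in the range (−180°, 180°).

At s = jω = j10:
quadratic: (j10)² + 12·j10 + 100 = 0 + j120 → |·| ≈ 120, ∠ ≈ 90.00°
|H| = 5000 / 120 ≈ 41.667
Gain = 20 log₁₀(41.667) ≈ 32.40 dB
∠H = 0.00° − 90.00° = -90.00°

32.4 dB, -90.0°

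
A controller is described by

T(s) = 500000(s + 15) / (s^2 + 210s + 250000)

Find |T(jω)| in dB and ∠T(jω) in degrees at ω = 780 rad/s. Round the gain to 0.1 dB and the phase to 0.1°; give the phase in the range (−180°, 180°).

59.9 dB, -66.5°

At s = jω = j780:
zero (s+15): 15 + j780 → |·| = √(15²+780²) = √608625 ≈ 780.14, ∠ = arctan(780/15) ≈ 88.90°
quadratic: (j780)² + 210·j780 + 250000 = -358400 + j163800 → |·| ≈ 3.9406e+05, ∠ ≈ 155.44°
|T| = 500000 · 780.14 / 3.9406e+05 ≈ 989.87
Gain = 20 log₁₀(989.87) ≈ 59.91 dB
∠T = 88.90° − 155.44° = -66.54°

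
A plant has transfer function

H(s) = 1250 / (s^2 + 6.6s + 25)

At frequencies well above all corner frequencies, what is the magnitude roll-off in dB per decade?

-40 dB/decade

Each pole contributes −20 dB/decade at high frequency; each zero contributes +20 dB/decade.
Net: 0 zero(s) − 2 pole(s) → -40 dB/decade.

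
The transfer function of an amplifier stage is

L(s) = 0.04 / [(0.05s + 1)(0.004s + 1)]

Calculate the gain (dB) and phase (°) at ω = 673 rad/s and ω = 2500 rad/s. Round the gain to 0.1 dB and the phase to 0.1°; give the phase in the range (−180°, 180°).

At ω = 673 rad/s:
pole (1 + j673·0.05) = 1 + j33.65 → |·| ≈ 33.665, ∠ ≈ 88.30°
pole (1 + j673·0.004) = 1 + j2.692 → |·| ≈ 2.8717, ∠ ≈ 69.62°
|L| = 0.04 · 1 / (33.665 · 2.8717) ≈ 0.00041375
Gain = 20 log₁₀(0.00041375) ≈ -67.67 dB
∠L = (0°) − (88.30° + 69.62°) = -157.92°

At ω = 2500 rad/s:
pole (1 + j2500·0.05) = 1 + j125 → |·| ≈ 125, ∠ ≈ 89.54°
pole (1 + j2500·0.004) = 1 + j10 → |·| ≈ 10.05, ∠ ≈ 84.29°
|L| = 0.04 · 1 / (125 · 10.05) ≈ 3.1841e-05
Gain = 20 log₁₀(3.1841e-05) ≈ -89.94 dB
∠L = (0°) − (89.54° + 84.29°) = -173.83°

ω = 673: -67.7 dB, -157.9°; ω = 2500: -89.9 dB, -173.8°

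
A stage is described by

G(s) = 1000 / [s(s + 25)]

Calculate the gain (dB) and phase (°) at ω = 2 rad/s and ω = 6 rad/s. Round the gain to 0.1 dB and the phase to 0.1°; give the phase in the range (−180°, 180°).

ω = 2: 26.0 dB, -94.6°; ω = 6: 16.2 dB, -103.5°

At s = jω = j2:
pole (s+25): 25 + j2 → |·| = √(25²+2²) = √629 ≈ 25.08, ∠ = arctan(2/25) ≈ 4.57°
pole at origin: |s| = 2, ∠ = 90.00° (in denominator)
|G| = 1000 / 50.16 ≈ 19.936
Gain = 20 log₁₀(19.936) ≈ 25.99 dB
∠G = 0.00° − 94.57° = -94.57°

At s = jω = j6:
pole (s+25): 25 + j6 → |·| = √(25²+6²) = √661 ≈ 25.71, ∠ = arctan(6/25) ≈ 13.50°
pole at origin: |s| = 6, ∠ = 90.00° (in denominator)
|G| = 1000 / 154.26 ≈ 6.4826
Gain = 20 log₁₀(6.4826) ≈ 16.23 dB
∠G = 0.00° − 103.50° = -103.50°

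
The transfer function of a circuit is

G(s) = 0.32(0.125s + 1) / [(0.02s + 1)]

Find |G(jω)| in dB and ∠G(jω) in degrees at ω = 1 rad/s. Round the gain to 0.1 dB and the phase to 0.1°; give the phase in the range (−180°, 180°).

-9.8 dB, 6.0°

At ω = 1 rad/s:
zero (1 + j1·0.125) = 1 + j0.125 → |·| ≈ 1.0078, ∠ ≈ 7.13°
pole (1 + j1·0.02) = 1 + j0.02 → |·| ≈ 1.0002, ∠ ≈ 1.15°
|G| = 0.32 · 1.0078 / (1.0002) ≈ 0.32243
Gain = 20 log₁₀(0.32243) ≈ -9.83 dB
∠G = (7.13°) − (1.15°) = 5.98°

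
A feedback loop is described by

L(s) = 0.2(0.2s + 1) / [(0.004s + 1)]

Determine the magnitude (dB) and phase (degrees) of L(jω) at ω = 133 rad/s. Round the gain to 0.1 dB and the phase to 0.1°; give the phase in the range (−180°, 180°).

13.4 dB, 59.8°

At ω = 133 rad/s:
zero (1 + j133·0.2) = 1 + j26.6 → |·| ≈ 26.619, ∠ ≈ 87.85°
pole (1 + j133·0.004) = 1 + j0.532 → |·| ≈ 1.1327, ∠ ≈ 28.01°
|L| = 0.2 · 26.619 / (1.1327) ≈ 4.7001
Gain = 20 log₁₀(4.7001) ≈ 13.44 dB
∠L = (87.85°) − (28.01°) = 59.84°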